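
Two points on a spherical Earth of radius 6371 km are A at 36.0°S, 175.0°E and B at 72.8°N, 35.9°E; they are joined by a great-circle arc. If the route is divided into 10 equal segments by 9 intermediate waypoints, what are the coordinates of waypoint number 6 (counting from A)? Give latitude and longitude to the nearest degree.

Write both endpoints as unit vectors p₁, p₂ with components (cos φ cos λ, cos φ sin λ, sin φ).
The central angle between the endpoints is δ = arccos(p₁·p₂) ≈ 2.407 rad (137.9°).
Interpolate at f = 6/10 with slerp weights a = sin((1−f)δ)/sin δ ≈ 1.225, b = sin(fδ)/sin δ ≈ 1.481.
p = a·p₁ + b·p₂ ≈ (-0.633, 0.343, 0.694); φ = arcsin(p_z) ≈ 43.97°, λ = atan2(p_y, p_x) ≈ 151.53°.

≈ 44°N, 152°E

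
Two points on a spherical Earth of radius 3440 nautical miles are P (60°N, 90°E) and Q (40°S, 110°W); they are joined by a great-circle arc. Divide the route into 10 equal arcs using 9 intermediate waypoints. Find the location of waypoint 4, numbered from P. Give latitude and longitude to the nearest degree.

Convert each endpoint to a unit vector on the sphere (x = cos φ cos λ, y = cos φ sin λ, z = sin φ).
The central angle between the endpoints is δ = arccos(p₁·p₂) ≈ 2.730 rad (156.4°).
Interpolate at f = 4/10 with slerp weights a = sin((1−f)δ)/sin δ ≈ 2.495, b = sin(fδ)/sin δ ≈ 2.220.
p = a·p₁ + b·p₂ ≈ (-0.582, -0.350, 0.734); φ = arcsin(p_z) ≈ 47.23°, λ = atan2(p_y, p_x) ≈ -148.94°.

≈ (47°N, 149°W)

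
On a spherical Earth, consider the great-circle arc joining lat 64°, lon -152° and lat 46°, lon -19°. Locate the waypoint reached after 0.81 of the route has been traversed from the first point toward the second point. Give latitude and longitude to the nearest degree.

From cos δ = sin φ₁ sin φ₂ + cos φ₁ cos φ₂ cos Δλ, the central angle is δ ≈ 1.116 rad (64.0°).
Interpolate at f = 0.81 with slerp weights a = sin((1−f)δ)/sin δ ≈ 0.234, b = sin(fδ)/sin δ ≈ 0.875.
p = a·p₁ + b·p₂ ≈ (0.484, -0.246, 0.840); φ = arcsin(p_z) ≈ 57.12°, λ = atan2(p_y, p_x) ≈ -26.95°.

≈ lat 57°, lon -27°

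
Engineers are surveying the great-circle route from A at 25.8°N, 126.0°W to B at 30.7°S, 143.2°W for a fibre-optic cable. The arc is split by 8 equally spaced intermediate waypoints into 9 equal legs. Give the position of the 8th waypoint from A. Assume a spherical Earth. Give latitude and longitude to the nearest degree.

From cos δ = sin φ₁ sin φ₂ + cos φ₁ cos φ₂ cos Δλ, the central angle is δ ≈ 1.027 rad (58.8°).
Interpolate at f = 8/9 with slerp weights a = sin((1−f)δ)/sin δ ≈ 0.133, b = sin(fδ)/sin δ ≈ 0.925.
p = a·p₁ + b·p₂ ≈ (-0.707, -0.573, -0.414); φ = arcsin(p_z) ≈ -24.47°, λ = atan2(p_y, p_x) ≈ -140.97°.

≈ 24°S, 141°W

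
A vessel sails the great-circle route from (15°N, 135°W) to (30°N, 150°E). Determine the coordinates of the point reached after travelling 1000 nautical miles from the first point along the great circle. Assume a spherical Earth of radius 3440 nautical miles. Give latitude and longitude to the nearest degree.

Write both endpoints as unit vectors p₁, p₂ with components (cos φ cos λ, cos φ sin λ, sin φ).
The central angle between the endpoints is δ = arccos(p₁·p₂) ≈ 1.218 rad (69.8°). The total great-circle distance is δ·R ≈ 1.218 × 3440 ≈ 4188 nmi, so the target fraction is f = 1000/4188 ≈ 0.239.
Interpolate at f ≈ 0.239 with slerp weights a = sin((1−f)δ)/sin δ ≈ 0.852, b = sin(fδ)/sin δ ≈ 0.305.
p = a·p₁ + b·p₂ ≈ (-0.811, -0.450, 0.373); φ = arcsin(p_z) ≈ 21.92°, λ = atan2(p_y, p_x) ≈ -150.99°.

≈ (22°N, 151°W)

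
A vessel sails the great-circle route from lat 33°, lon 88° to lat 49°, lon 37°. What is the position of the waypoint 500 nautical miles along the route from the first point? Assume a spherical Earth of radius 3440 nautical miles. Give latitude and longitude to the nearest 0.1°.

Convert each endpoint to a unit vector on the sphere (x = cos φ cos λ, y = cos φ sin λ, z = sin φ).
The central angle between the endpoints is δ = arccos(p₁·p₂) ≈ 0.712 rad (40.8°). The total great-circle distance is δ·R ≈ 0.712 × 3440 ≈ 2448 nmi, so the target fraction is f = 500/2448 ≈ 0.204.
Interpolate at f ≈ 0.204 with slerp weights a = sin((1−f)δ)/sin δ ≈ 0.821, b = sin(fδ)/sin δ ≈ 0.222.
p = a·p₁ + b·p₂ ≈ (0.140, 0.776, 0.615); φ = arcsin(p_z) ≈ 37.94°, λ = atan2(p_y, p_x) ≈ 79.76°.

≈ lat 37.9°, lon 79.8°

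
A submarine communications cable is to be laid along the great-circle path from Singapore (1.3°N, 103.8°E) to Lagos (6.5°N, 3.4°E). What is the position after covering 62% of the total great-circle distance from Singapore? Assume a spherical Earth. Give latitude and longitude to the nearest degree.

Write both endpoints as unit vectors p₁, p₂ with components (cos φ cos λ, cos φ sin λ, sin φ).
The central angle between the endpoints is δ = arccos(p₁·p₂) ≈ 1.748 rad (100.2°).
Interpolate at f = 0.62 with slerp weights a = sin((1−f)δ)/sin δ ≈ 0.626, b = sin(fδ)/sin δ ≈ 0.898.
p = a·p₁ + b·p₂ ≈ (0.741, 0.661, 0.116); φ = arcsin(p_z) ≈ 6.65°, λ = atan2(p_y, p_x) ≈ 41.73°.

≈ (7°N, 42°E)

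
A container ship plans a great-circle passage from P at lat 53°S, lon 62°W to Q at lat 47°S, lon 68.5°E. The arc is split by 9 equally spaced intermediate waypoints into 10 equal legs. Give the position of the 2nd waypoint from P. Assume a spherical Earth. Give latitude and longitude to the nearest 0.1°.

From cos δ = sin φ₁ sin φ₂ + cos φ₁ cos φ₂ cos Δλ, the central angle is δ ≈ 1.248 rad (71.5°).
Interpolate at f = 2/10 with slerp weights a = sin((1−f)δ)/sin δ ≈ 0.886, b = sin(fδ)/sin δ ≈ 0.260.
p = a·p₁ + b·p₂ ≈ (0.316, -0.306, -0.898); φ = arcsin(p_z) ≈ -63.94°, λ = atan2(p_y, p_x) ≈ -44.10°.

≈ lat 63.9°S, lon 44.1°W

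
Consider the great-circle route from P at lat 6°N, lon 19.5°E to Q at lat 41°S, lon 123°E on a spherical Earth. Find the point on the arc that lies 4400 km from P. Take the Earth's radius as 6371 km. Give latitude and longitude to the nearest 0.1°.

≈ lat 19.5°S, lon 50.3°E

Convert each endpoint to a unit vector on the sphere (x = cos φ cos λ, y = cos φ sin λ, z = sin φ).
The central angle between the endpoints is δ = arccos(p₁·p₂) ≈ 1.817 rad (104.1°). The total great-circle distance is δ·R ≈ 1.817 × 6371 ≈ 11577 km, so the target fraction is f = 4400/11577 ≈ 0.380.
Interpolate at f ≈ 0.380 with slerp weights a = sin((1−f)δ)/sin δ ≈ 0.931, b = sin(fδ)/sin δ ≈ 0.657.
p = a·p₁ + b·p₂ ≈ (0.603, 0.725, -0.334); φ = arcsin(p_z) ≈ -19.49°, λ = atan2(p_y, p_x) ≈ 50.25°.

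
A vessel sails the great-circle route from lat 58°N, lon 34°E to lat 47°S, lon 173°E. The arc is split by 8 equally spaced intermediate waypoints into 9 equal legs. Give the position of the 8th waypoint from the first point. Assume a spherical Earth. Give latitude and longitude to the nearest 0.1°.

≈ lat 34.9°S, lon 157.0°E

Write both endpoints as unit vectors p₁, p₂ with components (cos φ cos λ, cos φ sin λ, sin φ).
The central angle between the endpoints is δ = arccos(p₁·p₂) ≈ 2.675 rad (153.2°).
Interpolate at f = 8/9 with slerp weights a = sin((1−f)δ)/sin δ ≈ 0.651, b = sin(fδ)/sin δ ≈ 1.537.
p = a·p₁ + b·p₂ ≈ (-0.755, 0.321, -0.572); φ = arcsin(p_z) ≈ -34.92°, λ = atan2(p_y, p_x) ≈ 156.99°.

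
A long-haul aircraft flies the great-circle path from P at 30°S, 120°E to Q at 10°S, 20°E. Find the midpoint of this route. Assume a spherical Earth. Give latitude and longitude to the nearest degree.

Write both endpoints as unit vectors p₁, p₂ with components (cos φ cos λ, cos φ sin λ, sin φ).
The central angle between the endpoints is δ = arccos(p₁·p₂) ≈ 1.632 rad (93.5°).
Interpolate at f = 1/2 with slerp weights a = sin((1−f)δ)/sin δ ≈ 0.730, b = sin(fδ)/sin δ ≈ 0.730.
p = a·p₁ + b·p₂ ≈ (0.359, 0.793, -0.492); φ = arcsin(p_z) ≈ -29.45°, λ = atan2(p_y, p_x) ≈ 65.63°.

≈ 29°S, 66°E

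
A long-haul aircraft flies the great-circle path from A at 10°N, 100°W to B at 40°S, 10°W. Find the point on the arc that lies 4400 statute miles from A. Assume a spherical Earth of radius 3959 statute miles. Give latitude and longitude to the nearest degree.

The haversine formula gives a central angle δ ≈ 1.683 rad (96.4°) between the endpoints. The total great-circle distance is δ·R ≈ 1.683 × 3959 ≈ 6662 mi, so the target fraction is f = 4400/6662 ≈ 0.661.
Interpolate at f ≈ 0.661 with slerp weights a = sin((1−f)δ)/sin δ ≈ 0.544, b = sin(fδ)/sin δ ≈ 0.902.
p = a·p₁ + b·p₂ ≈ (0.587, -0.648, -0.485); φ = arcsin(p_z) ≈ -29.03°, λ = atan2(p_y, p_x) ≈ -47.79°.

≈ 29°S, 48°W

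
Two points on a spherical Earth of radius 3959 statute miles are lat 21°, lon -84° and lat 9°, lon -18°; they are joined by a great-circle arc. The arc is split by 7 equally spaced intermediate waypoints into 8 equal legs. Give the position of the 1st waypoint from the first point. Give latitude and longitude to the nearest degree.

≈ lat 21°, lon -75°

Write both endpoints as unit vectors p₁, p₂ with components (cos φ cos λ, cos φ sin λ, sin φ).
The central angle between the endpoints is δ = arccos(p₁·p₂) ≈ 1.125 rad (64.5°).
Interpolate at f = 1/8 with slerp weights a = sin((1−f)δ)/sin δ ≈ 0.923, b = sin(fδ)/sin δ ≈ 0.155.
p = a·p₁ + b·p₂ ≈ (0.236, -0.905, 0.355); φ = arcsin(p_z) ≈ 20.80°, λ = atan2(p_y, p_x) ≈ -75.38°.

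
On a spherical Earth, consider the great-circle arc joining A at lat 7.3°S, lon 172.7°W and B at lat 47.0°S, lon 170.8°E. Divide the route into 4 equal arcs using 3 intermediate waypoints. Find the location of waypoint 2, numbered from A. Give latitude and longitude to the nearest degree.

≈ lat 27°S, lon 179°W

From cos δ = sin φ₁ sin φ₂ + cos φ₁ cos φ₂ cos Δλ, the central angle is δ ≈ 0.735 rad (42.1°).
Interpolate at f = 2/4 with slerp weights a = sin((1−f)δ)/sin δ ≈ 0.536, b = sin(fδ)/sin δ ≈ 0.536.
p = a·p₁ + b·p₂ ≈ (-0.888, -0.009, -0.460); φ = arcsin(p_z) ≈ -27.38°, λ = atan2(p_y, p_x) ≈ -179.41°.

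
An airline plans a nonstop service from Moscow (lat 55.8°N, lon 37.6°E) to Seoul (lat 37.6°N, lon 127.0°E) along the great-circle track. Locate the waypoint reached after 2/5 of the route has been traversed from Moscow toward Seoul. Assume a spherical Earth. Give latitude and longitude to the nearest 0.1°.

≈ lat 57.7°N, lon 81.6°E

Convert each endpoint to a unit vector on the sphere (x = cos φ cos λ, y = cos φ sin λ, z = sin φ).
The central angle between the endpoints is δ = arccos(p₁·p₂) ≈ 1.036 rad (59.4°).
Interpolate at f = 2/5 with slerp weights a = sin((1−f)δ)/sin δ ≈ 0.677, b = sin(fδ)/sin δ ≈ 0.468.
p = a·p₁ + b·p₂ ≈ (0.078, 0.528, 0.845); φ = arcsin(p_z) ≈ 57.72°, λ = atan2(p_y, p_x) ≈ 81.57°.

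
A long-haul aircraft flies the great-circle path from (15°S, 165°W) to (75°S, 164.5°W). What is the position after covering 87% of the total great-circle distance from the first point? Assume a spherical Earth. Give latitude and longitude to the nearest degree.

≈ (67°S, 165°W)

Write both endpoints as unit vectors p₁, p₂ with components (cos φ cos λ, cos φ sin λ, sin φ).
The central angle between the endpoints is δ = arccos(p₁·p₂) ≈ 1.047 rad (60.0°).
Interpolate at f = 0.87 with slerp weights a = sin((1−f)δ)/sin δ ≈ 0.157, b = sin(fδ)/sin δ ≈ 0.912.
p = a·p₁ + b·p₂ ≈ (-0.374, -0.102, -0.922); φ = arcsin(p_z) ≈ -67.20°, λ = atan2(p_y, p_x) ≈ -164.70°.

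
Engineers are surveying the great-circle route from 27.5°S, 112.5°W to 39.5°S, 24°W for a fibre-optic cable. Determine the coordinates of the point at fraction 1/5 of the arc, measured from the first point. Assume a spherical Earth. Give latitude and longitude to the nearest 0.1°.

≈ 35.2°S, 98.2°W

Convert each endpoint to a unit vector on the sphere (x = cos φ cos λ, y = cos φ sin λ, z = sin φ).
The central angle between the endpoints is δ = arccos(p₁·p₂) ≈ 1.254 rad (71.8°).
Interpolate at f = 1/5 with slerp weights a = sin((1−f)δ)/sin δ ≈ 0.887, b = sin(fδ)/sin δ ≈ 0.261.
p = a·p₁ + b·p₂ ≈ (-0.117, -0.809, -0.576); φ = arcsin(p_z) ≈ -35.16°, λ = atan2(p_y, p_x) ≈ -98.24°.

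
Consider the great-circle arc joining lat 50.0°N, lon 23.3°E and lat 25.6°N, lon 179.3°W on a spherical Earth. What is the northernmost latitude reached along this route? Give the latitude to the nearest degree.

The great circle lies in the plane with unit normal n̂ = (p₁ × p₂)/|p₁ × p₂|.
Here n̂_z ≈ +0.228; the vertex latitude is φ_max = arccos|n̂_z| ≈ 76.8°.

≈ 77°N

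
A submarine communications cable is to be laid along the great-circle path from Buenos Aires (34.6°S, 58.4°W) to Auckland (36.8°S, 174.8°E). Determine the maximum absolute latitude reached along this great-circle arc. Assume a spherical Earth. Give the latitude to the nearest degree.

The great circle lies in the plane with unit normal n̂ = (p₁ × p₂)/|p₁ × p₂|.
Here n̂_z ≈ -0.529; the vertex latitude is φ_max = arccos|n̂_z| ≈ 58.1°.

≈ 58°S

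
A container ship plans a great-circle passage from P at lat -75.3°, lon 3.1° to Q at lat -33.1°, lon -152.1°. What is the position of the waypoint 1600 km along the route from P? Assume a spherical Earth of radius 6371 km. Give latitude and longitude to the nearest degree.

From cos δ = sin φ₁ sin φ₂ + cos φ₁ cos φ₂ cos Δλ, the central angle is δ ≈ 1.229 rad (70.4°). The total great-circle distance is δ·R ≈ 1.229 × 6371 ≈ 7829 km, so the target fraction is f = 1600/7829 ≈ 0.204.
Interpolate at f ≈ 0.204 with slerp weights a = sin((1−f)δ)/sin δ ≈ 0.880, b = sin(fδ)/sin δ ≈ 0.264.
p = a·p₁ + b·p₂ ≈ (0.028, -0.091, -0.995); φ = arcsin(p_z) ≈ -84.52°, λ = atan2(p_y, p_x) ≈ -73.10°.

≈ lat -85°, lon -73°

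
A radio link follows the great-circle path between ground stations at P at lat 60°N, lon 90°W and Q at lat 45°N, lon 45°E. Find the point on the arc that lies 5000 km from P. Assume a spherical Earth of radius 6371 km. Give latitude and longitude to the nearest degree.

Write both endpoints as unit vectors p₁, p₂ with components (cos φ cos λ, cos φ sin λ, sin φ).
The central angle between the endpoints is δ = arccos(p₁·p₂) ≈ 1.200 rad (68.8°). The total great-circle distance is δ·R ≈ 1.200 × 6371 ≈ 7645 km, so the target fraction is f = 5000/7645 ≈ 0.654.
Interpolate at f ≈ 0.654 with slerp weights a = sin((1−f)δ)/sin δ ≈ 0.433, b = sin(fδ)/sin δ ≈ 0.758.
p = a·p₁ + b·p₂ ≈ (0.379, 0.163, 0.911); φ = arcsin(p_z) ≈ 65.63°, λ = atan2(p_y, p_x) ≈ 23.23°.

≈ lat 66°N, lon 23°E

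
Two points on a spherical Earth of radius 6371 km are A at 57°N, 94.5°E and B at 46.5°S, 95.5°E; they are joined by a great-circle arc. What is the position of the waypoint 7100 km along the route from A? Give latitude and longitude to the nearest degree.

The haversine formula gives a central angle δ ≈ 1.806 rad (103.5°) between the endpoints. The total great-circle distance is δ·R ≈ 1.806 × 6371 ≈ 11509 km, so the target fraction is f = 7100/11509 ≈ 0.617.
Interpolate at f ≈ 0.617 with slerp weights a = sin((1−f)δ)/sin δ ≈ 0.656, b = sin(fδ)/sin δ ≈ 0.923.
p = a·p₁ + b·p₂ ≈ (-0.089, 0.989, -0.119); φ = arcsin(p_z) ≈ -6.85°, λ = atan2(p_y, p_x) ≈ 95.14°.

≈ 7°S, 95°E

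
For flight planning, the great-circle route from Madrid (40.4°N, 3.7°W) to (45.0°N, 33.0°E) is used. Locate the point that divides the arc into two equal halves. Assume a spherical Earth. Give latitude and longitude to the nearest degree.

Write both endpoints as unit vectors p₁, p₂ with components (cos φ cos λ, cos φ sin λ, sin φ).
The central angle between the endpoints is δ = arccos(p₁·p₂) ≈ 0.473 rad (27.1°).
Interpolate at f = 1/2 with slerp weights a = sin((1−f)δ)/sin δ ≈ 0.514, b = sin(fδ)/sin δ ≈ 0.514.
p = a·p₁ + b·p₂ ≈ (0.696, 0.173, 0.697); φ = arcsin(p_z) ≈ 44.19°, λ = atan2(p_y, p_x) ≈ 13.95°.

≈ (44°N, 14°E)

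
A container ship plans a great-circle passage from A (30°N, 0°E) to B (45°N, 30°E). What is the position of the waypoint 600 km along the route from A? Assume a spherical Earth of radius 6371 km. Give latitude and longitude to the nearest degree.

≈ (33°N, 5°E)

Write both endpoints as unit vectors p₁, p₂ with components (cos φ cos λ, cos φ sin λ, sin φ).
The central angle between the endpoints is δ = arccos(p₁·p₂) ≈ 0.487 rad (27.9°). The total great-circle distance is δ·R ≈ 0.487 × 6371 ≈ 3101 km, so the target fraction is f = 600/3101 ≈ 0.194.
Interpolate at f ≈ 0.194 with slerp weights a = sin((1−f)δ)/sin δ ≈ 0.818, b = sin(fδ)/sin δ ≈ 0.201.
p = a·p₁ + b·p₂ ≈ (0.831, 0.071, 0.551); φ = arcsin(p_z) ≈ 33.44°, λ = atan2(p_y, p_x) ≈ 4.89°.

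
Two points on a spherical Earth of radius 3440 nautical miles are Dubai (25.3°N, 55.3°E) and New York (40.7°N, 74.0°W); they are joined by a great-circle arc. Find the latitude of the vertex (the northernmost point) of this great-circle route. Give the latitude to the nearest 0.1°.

The great circle lies in the plane with unit normal n̂ = (p₁ × p₂)/|p₁ × p₂|.
Here n̂_z ≈ -0.537; the vertex latitude is φ_max = arccos|n̂_z| ≈ 57.5°.

≈ 57.5°N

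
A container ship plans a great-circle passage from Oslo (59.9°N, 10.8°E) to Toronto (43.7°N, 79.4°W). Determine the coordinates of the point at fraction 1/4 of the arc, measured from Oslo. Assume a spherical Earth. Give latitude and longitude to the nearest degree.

≈ 63°N, 17°W

The haversine formula gives a central angle δ ≈ 0.932 rad (53.4°) between the endpoints.
Interpolate at f = 1/4 with slerp weights a = sin((1−f)δ)/sin δ ≈ 0.801, b = sin(fδ)/sin δ ≈ 0.288.
p = a·p₁ + b·p₂ ≈ (0.433, -0.129, 0.892); φ = arcsin(p_z) ≈ 63.14°, λ = atan2(p_y, p_x) ≈ -16.59°.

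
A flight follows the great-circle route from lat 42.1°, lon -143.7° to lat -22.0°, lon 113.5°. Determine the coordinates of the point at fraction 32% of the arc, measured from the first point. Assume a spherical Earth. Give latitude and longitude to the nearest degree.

≈ lat 28°, lon 175°

The haversine formula gives a central angle δ ≈ 1.986 rad (113.8°) between the endpoints.
Interpolate at f = 0.32 with slerp weights a = sin((1−f)δ)/sin δ ≈ 1.067, b = sin(fδ)/sin δ ≈ 0.649.
p = a·p₁ + b·p₂ ≈ (-0.878, 0.083, 0.472); φ = arcsin(p_z) ≈ 28.16°, λ = atan2(p_y, p_x) ≈ 174.59°.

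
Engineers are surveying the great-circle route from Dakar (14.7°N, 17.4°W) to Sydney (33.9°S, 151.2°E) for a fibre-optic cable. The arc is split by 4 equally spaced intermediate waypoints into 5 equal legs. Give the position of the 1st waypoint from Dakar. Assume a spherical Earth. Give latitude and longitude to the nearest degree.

The haversine formula gives a central angle δ ≈ 2.761 rad (158.2°) between the endpoints.
Interpolate at f = 1/5 with slerp weights a = sin((1−f)δ)/sin δ ≈ 2.163, b = sin(fδ)/sin δ ≈ 1.413.
p = a·p₁ + b·p₂ ≈ (0.969, -0.061, -0.239); φ = arcsin(p_z) ≈ -13.84°, λ = atan2(p_y, p_x) ≈ -3.59°.

≈ 14°S, 4°W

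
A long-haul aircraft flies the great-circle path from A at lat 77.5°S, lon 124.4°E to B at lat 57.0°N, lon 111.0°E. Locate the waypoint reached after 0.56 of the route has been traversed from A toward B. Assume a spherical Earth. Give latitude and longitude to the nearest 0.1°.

≈ lat 2.2°S, lon 114.5°E

The haversine formula gives a central angle δ ≈ 2.352 rad (134.8°) between the endpoints.
Interpolate at f = 0.56 with slerp weights a = sin((1−f)δ)/sin δ ≈ 1.211, b = sin(fδ)/sin δ ≈ 1.363.
p = a·p₁ + b·p₂ ≈ (-0.414, 0.909, -0.039); φ = arcsin(p_z) ≈ -2.23°, λ = atan2(p_y, p_x) ≈ 114.48°.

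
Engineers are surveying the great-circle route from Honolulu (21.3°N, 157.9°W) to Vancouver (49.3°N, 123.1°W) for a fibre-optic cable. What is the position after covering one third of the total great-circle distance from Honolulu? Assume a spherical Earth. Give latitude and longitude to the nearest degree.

≈ 32°N, 149°W

From cos δ = sin φ₁ sin φ₂ + cos φ₁ cos φ₂ cos Δλ, the central angle is δ ≈ 0.685 rad (39.3°).
Interpolate at f = 1/3 with slerp weights a = sin((1−f)δ)/sin δ ≈ 0.697, b = sin(fδ)/sin δ ≈ 0.358.
p = a·p₁ + b·p₂ ≈ (-0.729, -0.440, 0.524); φ = arcsin(p_z) ≈ 31.63°, λ = atan2(p_y, p_x) ≈ -148.90°.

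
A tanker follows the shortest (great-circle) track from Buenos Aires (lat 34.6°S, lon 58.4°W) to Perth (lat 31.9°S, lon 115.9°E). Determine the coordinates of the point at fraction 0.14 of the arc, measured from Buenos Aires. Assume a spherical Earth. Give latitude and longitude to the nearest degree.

≈ lat 50°S, lon 56°W

Convert each endpoint to a unit vector on the sphere (x = cos φ cos λ, y = cos φ sin λ, z = sin φ).
The central angle between the endpoints is δ = arccos(p₁·p₂) ≈ 1.977 rad (113.3°).
Interpolate at f = 0.14 with slerp weights a = sin((1−f)δ)/sin δ ≈ 1.080, b = sin(fδ)/sin δ ≈ 0.298.
p = a·p₁ + b·p₂ ≈ (0.355, -0.530, -0.770); φ = arcsin(p_z) ≈ -50.37°, λ = atan2(p_y, p_x) ≈ -56.15°.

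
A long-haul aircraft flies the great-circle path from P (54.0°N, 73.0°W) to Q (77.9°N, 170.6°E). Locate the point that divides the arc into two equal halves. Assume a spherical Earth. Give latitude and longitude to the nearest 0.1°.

≈ (73.5°N, 93.8°W)

Write both endpoints as unit vectors p₁, p₂ with components (cos φ cos λ, cos φ sin λ, sin φ).
The central angle between the endpoints is δ = arccos(p₁·p₂) ≈ 0.743 rad (42.6°).
Interpolate at f = 1/2 with slerp weights a = sin((1−f)δ)/sin δ ≈ 0.537, b = sin(fδ)/sin δ ≈ 0.537.
p = a·p₁ + b·p₂ ≈ (-0.019, -0.283, 0.959); φ = arcsin(p_z) ≈ 73.51°, λ = atan2(p_y, p_x) ≈ -93.79°.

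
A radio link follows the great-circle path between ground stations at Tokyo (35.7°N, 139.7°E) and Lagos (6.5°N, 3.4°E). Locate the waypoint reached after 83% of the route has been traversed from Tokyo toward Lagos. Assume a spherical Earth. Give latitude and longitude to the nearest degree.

From cos δ = sin φ₁ sin φ₂ + cos φ₁ cos φ₂ cos Δλ, the central angle is δ ≈ 2.114 rad (121.1°).
Interpolate at f = 0.83 with slerp weights a = sin((1−f)δ)/sin δ ≈ 0.411, b = sin(fδ)/sin δ ≈ 1.149.
p = a·p₁ + b·p₂ ≈ (0.885, 0.284, 0.370); φ = arcsin(p_z) ≈ 21.71°, λ = atan2(p_y, p_x) ≈ 17.77°.

≈ 22°N, 18°E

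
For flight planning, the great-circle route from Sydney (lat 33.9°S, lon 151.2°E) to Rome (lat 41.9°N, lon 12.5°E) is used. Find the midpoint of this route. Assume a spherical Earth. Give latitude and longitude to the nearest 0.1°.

≈ lat 11.1°N, lon 90.1°E

Write both endpoints as unit vectors p₁, p₂ with components (cos φ cos λ, cos φ sin λ, sin φ).
The central angle between the endpoints is δ = arccos(p₁·p₂) ≈ 2.562 rad (146.8°).
Interpolate at f = 1/2 with slerp weights a = sin((1−f)δ)/sin δ ≈ 1.749, b = sin(fδ)/sin δ ≈ 1.749.
p = a·p₁ + b·p₂ ≈ (-0.001, 0.981, 0.193); φ = arcsin(p_z) ≈ 11.10°, λ = atan2(p_y, p_x) ≈ 90.07°.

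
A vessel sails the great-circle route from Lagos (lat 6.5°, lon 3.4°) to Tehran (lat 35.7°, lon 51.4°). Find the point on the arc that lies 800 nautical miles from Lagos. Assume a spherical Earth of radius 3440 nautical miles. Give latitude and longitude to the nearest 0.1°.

≈ lat 15.0°, lon 13.8°

Write both endpoints as unit vectors p₁, p₂ with components (cos φ cos λ, cos φ sin λ, sin φ).
The central angle between the endpoints is δ = arccos(p₁·p₂) ≈ 0.920 rad (52.7°). The total great-circle distance is δ·R ≈ 0.920 × 3440 ≈ 3164 nmi, so the target fraction is f = 800/3164 ≈ 0.253.
Interpolate at f ≈ 0.253 with slerp weights a = sin((1−f)δ)/sin δ ≈ 0.798, b = sin(fδ)/sin δ ≈ 0.290.
p = a·p₁ + b·p₂ ≈ (0.938, 0.231, 0.259); φ = arcsin(p_z) ≈ 15.03°, λ = atan2(p_y, p_x) ≈ 13.83°.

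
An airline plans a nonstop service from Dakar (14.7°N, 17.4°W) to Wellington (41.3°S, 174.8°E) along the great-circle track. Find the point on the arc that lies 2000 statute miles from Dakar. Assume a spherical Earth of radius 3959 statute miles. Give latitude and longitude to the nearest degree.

≈ 13°S, 27°W

Convert each endpoint to a unit vector on the sphere (x = cos φ cos λ, y = cos φ sin λ, z = sin φ).
The central angle between the endpoints is δ = arccos(p₁·p₂) ≈ 2.642 rad (151.4°). The total great-circle distance is δ·R ≈ 2.642 × 3959 ≈ 10459 mi, so the target fraction is f = 2000/10459 ≈ 0.191.
Interpolate at f ≈ 0.191 with slerp weights a = sin((1−f)δ)/sin δ ≈ 1.762, b = sin(fδ)/sin δ ≈ 1.010.
p = a·p₁ + b·p₂ ≈ (0.870, -0.441, -0.220); φ = arcsin(p_z) ≈ -12.69°, λ = atan2(p_y, p_x) ≈ -26.86°.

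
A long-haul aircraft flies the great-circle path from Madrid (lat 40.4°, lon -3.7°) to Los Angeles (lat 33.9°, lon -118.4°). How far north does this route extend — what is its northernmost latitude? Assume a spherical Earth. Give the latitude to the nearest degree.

≈ 55°

The great circle lies in the plane with unit normal n̂ = (p₁ × p₂)/|p₁ × p₂|.
Here n̂_z ≈ -0.577; the vertex latitude is φ_max = arccos|n̂_z| ≈ 54.8°.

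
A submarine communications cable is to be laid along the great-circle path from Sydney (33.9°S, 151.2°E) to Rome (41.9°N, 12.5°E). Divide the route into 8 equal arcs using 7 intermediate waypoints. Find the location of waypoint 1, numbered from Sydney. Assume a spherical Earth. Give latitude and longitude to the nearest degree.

Convert each endpoint to a unit vector on the sphere (x = cos φ cos λ, y = cos φ sin λ, z = sin φ).
The central angle between the endpoints is δ = arccos(p₁·p₂) ≈ 2.562 rad (146.8°).
Interpolate at f = 1/8 with slerp weights a = sin((1−f)δ)/sin δ ≈ 1.430, b = sin(fδ)/sin δ ≈ 0.575.
p = a·p₁ + b·p₂ ≈ (-0.622, 0.664, -0.414); φ = arcsin(p_z) ≈ -24.44°, λ = atan2(p_y, p_x) ≈ 133.14°.

≈ 24°S, 133°E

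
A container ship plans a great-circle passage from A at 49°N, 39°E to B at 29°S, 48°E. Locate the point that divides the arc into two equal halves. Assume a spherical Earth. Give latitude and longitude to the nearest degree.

≈ 10°N, 44°E

Write both endpoints as unit vectors p₁, p₂ with components (cos φ cos λ, cos φ sin λ, sin φ).
The central angle between the endpoints is δ = arccos(p₁·p₂) ≈ 1.369 rad (78.4°).
Interpolate at f = 1/2 with slerp weights a = sin((1−f)δ)/sin δ ≈ 0.645, b = sin(fδ)/sin δ ≈ 0.645.
p = a·p₁ + b·p₂ ≈ (0.707, 0.686, 0.174); φ = arcsin(p_z) ≈ 10.03°, λ = atan2(p_y, p_x) ≈ 44.14°.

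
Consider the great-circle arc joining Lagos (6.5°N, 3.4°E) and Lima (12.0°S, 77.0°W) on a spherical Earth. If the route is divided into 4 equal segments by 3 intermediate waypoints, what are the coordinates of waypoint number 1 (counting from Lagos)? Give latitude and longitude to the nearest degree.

Convert each endpoint to a unit vector on the sphere (x = cos φ cos λ, y = cos φ sin λ, z = sin φ).
The central angle between the endpoints is δ = arccos(p₁·p₂) ≈ 1.432 rad (82.0°).
Interpolate at f = 1/4 with slerp weights a = sin((1−f)δ)/sin δ ≈ 0.888, b = sin(fδ)/sin δ ≈ 0.354.
p = a·p₁ + b·p₂ ≈ (0.958, -0.285, 0.027); φ = arcsin(p_z) ≈ 1.54°, λ = atan2(p_y, p_x) ≈ -16.56°.

≈ 2°N, 17°W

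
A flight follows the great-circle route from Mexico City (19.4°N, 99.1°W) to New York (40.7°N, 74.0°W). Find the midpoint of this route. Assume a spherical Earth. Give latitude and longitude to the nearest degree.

≈ 31°N, 88°W

The haversine formula gives a central angle δ ≈ 0.527 rad (30.2°) between the endpoints.
Interpolate at f = 1/2 with slerp weights a = sin((1−f)δ)/sin δ ≈ 0.518, b = sin(fδ)/sin δ ≈ 0.518.
p = a·p₁ + b·p₂ ≈ (0.031, -0.860, 0.510); φ = arcsin(p_z) ≈ 30.65°, λ = atan2(p_y, p_x) ≈ -87.94°.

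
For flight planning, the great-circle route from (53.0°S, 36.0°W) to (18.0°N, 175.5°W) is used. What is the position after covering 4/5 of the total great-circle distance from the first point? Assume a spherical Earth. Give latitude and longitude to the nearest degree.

≈ (5°S, 162°W)

From cos δ = sin φ₁ sin φ₂ + cos φ₁ cos φ₂ cos Δλ, the central angle is δ ≈ 2.321 rad (133.0°).
Interpolate at f = 4/5 with slerp weights a = sin((1−f)δ)/sin δ ≈ 0.612, b = sin(fδ)/sin δ ≈ 1.312.
p = a·p₁ + b·p₂ ≈ (-0.946, -0.314, -0.084); φ = arcsin(p_z) ≈ -4.80°, λ = atan2(p_y, p_x) ≈ -161.61°.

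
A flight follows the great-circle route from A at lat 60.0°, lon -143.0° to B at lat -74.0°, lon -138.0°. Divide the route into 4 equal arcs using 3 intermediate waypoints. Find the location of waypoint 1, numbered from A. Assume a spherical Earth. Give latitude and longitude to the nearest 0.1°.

Convert each endpoint to a unit vector on the sphere (x = cos φ cos λ, y = cos φ sin λ, z = sin φ).
The central angle between the endpoints is δ = arccos(p₁·p₂) ≈ 2.339 rad (134.0°).
Interpolate at f = 1/4 with slerp weights a = sin((1−f)δ)/sin δ ≈ 1.368, b = sin(fδ)/sin δ ≈ 0.768.
p = a·p₁ + b·p₂ ≈ (-0.703, -0.553, 0.446); φ = arcsin(p_z) ≈ 26.50°, λ = atan2(p_y, p_x) ≈ -141.82°.

≈ lat 26.5°, lon -141.8°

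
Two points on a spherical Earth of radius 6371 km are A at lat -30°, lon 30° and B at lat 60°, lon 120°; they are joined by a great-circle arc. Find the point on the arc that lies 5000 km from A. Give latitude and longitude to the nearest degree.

≈ lat 9°, lon 53°

Write both endpoints as unit vectors p₁, p₂ with components (cos φ cos λ, cos φ sin λ, sin φ).
The central angle between the endpoints is δ = arccos(p₁·p₂) ≈ 2.019 rad (115.7°). The total great-circle distance is δ·R ≈ 2.019 × 6371 ≈ 12861 km, so the target fraction is f = 5000/12861 ≈ 0.389.
Interpolate at f ≈ 0.389 with slerp weights a = sin((1−f)δ)/sin δ ≈ 1.047, b = sin(fδ)/sin δ ≈ 0.784.
p = a·p₁ + b·p₂ ≈ (0.589, 0.793, 0.155); φ = arcsin(p_z) ≈ 8.94°, λ = atan2(p_y, p_x) ≈ 53.38°.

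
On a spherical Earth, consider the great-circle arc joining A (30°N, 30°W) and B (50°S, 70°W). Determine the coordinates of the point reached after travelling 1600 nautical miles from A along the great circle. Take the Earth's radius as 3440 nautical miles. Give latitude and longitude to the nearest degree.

≈ (5°N, 41°W)

From cos δ = sin φ₁ sin φ₂ + cos φ₁ cos φ₂ cos Δλ, the central angle is δ ≈ 1.527 rad (87.5°). The total great-circle distance is δ·R ≈ 1.527 × 3440 ≈ 5254 nmi, so the target fraction is f = 1600/5254 ≈ 0.305.
Interpolate at f ≈ 0.305 with slerp weights a = sin((1−f)δ)/sin δ ≈ 0.874, b = sin(fδ)/sin δ ≈ 0.449.
p = a·p₁ + b·p₂ ≈ (0.754, -0.650, 0.093); φ = arcsin(p_z) ≈ 5.35°, λ = atan2(p_y, p_x) ≈ -40.74°.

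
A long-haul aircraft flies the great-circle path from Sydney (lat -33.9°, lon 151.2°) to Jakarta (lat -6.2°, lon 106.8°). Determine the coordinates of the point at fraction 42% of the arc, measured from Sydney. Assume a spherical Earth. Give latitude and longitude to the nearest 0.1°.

From cos δ = sin φ₁ sin φ₂ + cos φ₁ cos φ₂ cos Δλ, the central angle is δ ≈ 0.863 rad (49.5°).
Interpolate at f = 0.42 with slerp weights a = sin((1−f)δ)/sin δ ≈ 0.632, b = sin(fδ)/sin δ ≈ 0.467.
p = a·p₁ + b·p₂ ≈ (-0.594, 0.697, -0.403); φ = arcsin(p_z) ≈ -23.75°, λ = atan2(p_y, p_x) ≈ 130.43°.

≈ lat -23.7°, lon 130.4°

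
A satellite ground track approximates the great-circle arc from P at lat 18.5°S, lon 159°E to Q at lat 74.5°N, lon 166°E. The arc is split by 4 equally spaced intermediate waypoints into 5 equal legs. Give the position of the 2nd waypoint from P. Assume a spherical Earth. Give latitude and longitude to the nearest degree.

The haversine formula gives a central angle δ ≈ 1.625 rad (93.1°) between the endpoints.
Interpolate at f = 2/5 with slerp weights a = sin((1−f)δ)/sin δ ≈ 0.829, b = sin(fδ)/sin δ ≈ 0.606.
p = a·p₁ + b·p₂ ≈ (-0.891, 0.321, 0.321); φ = arcsin(p_z) ≈ 18.72°, λ = atan2(p_y, p_x) ≈ 160.19°.

≈ lat 19°N, lon 160°E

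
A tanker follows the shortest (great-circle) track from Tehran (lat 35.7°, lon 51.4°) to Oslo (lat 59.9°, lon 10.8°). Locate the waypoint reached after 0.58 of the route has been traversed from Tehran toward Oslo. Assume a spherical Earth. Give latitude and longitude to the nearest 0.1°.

The haversine formula gives a central angle δ ≈ 0.620 rad (35.5°) between the endpoints.
Interpolate at f = 0.58 with slerp weights a = sin((1−f)δ)/sin δ ≈ 0.443, b = sin(fδ)/sin δ ≈ 0.606.
p = a·p₁ + b·p₂ ≈ (0.523, 0.338, 0.783); φ = arcsin(p_z) ≈ 51.49°, λ = atan2(p_y, p_x) ≈ 32.89°.

≈ lat 51.5°, lon 32.9°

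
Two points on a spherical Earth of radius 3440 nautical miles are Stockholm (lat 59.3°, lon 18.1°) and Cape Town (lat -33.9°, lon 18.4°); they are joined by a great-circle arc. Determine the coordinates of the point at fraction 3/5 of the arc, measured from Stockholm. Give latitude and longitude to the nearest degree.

≈ lat 3°, lon 18°

Convert each endpoint to a unit vector on the sphere (x = cos φ cos λ, y = cos φ sin λ, z = sin φ).
The central angle between the endpoints is δ = arccos(p₁·p₂) ≈ 1.627 rad (93.2°).
Interpolate at f = 3/5 with slerp weights a = sin((1−f)δ)/sin δ ≈ 0.607, b = sin(fδ)/sin δ ≈ 0.830.
p = a·p₁ + b·p₂ ≈ (0.948, 0.314, 0.059); φ = arcsin(p_z) ≈ 3.38°, λ = atan2(p_y, p_x) ≈ 18.31°.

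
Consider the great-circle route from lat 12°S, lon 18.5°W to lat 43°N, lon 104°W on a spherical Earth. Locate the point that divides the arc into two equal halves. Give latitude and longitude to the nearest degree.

≈ lat 21°N, lon 54°W

Write both endpoints as unit vectors p₁, p₂ with components (cos φ cos λ, cos φ sin λ, sin φ).
The central angle between the endpoints is δ = arccos(p₁·p₂) ≈ 1.657 rad (94.9°).
Interpolate at f = 1/2 with slerp weights a = sin((1−f)δ)/sin δ ≈ 0.739, b = sin(fδ)/sin δ ≈ 0.739.
p = a·p₁ + b·p₂ ≈ (0.555, -0.754, 0.351); φ = arcsin(p_z) ≈ 20.52°, λ = atan2(p_y, p_x) ≈ -53.65°.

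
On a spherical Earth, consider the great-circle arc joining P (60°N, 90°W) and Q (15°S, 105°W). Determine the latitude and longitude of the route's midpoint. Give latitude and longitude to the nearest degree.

Write both endpoints as unit vectors p₁, p₂ with components (cos φ cos λ, cos φ sin λ, sin φ).
The central angle between the endpoints is δ = arccos(p₁·p₂) ≈ 1.326 rad (76.0°).
Interpolate at f = 1/2 with slerp weights a = sin((1−f)δ)/sin δ ≈ 0.634, b = sin(fδ)/sin δ ≈ 0.634.
p = a·p₁ + b·p₂ ≈ (-0.159, -0.909, 0.385); φ = arcsin(p_z) ≈ 22.66°, λ = atan2(p_y, p_x) ≈ -99.90°.

≈ (23°N, 100°W)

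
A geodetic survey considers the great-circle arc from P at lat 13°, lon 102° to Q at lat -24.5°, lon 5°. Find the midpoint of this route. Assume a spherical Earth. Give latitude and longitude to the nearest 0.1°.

Write both endpoints as unit vectors p₁, p₂ with components (cos φ cos λ, cos φ sin λ, sin φ).
The central angle between the endpoints is δ = arccos(p₁·p₂) ≈ 1.774 rad (101.6°).
Interpolate at f = 1/2 with slerp weights a = sin((1−f)δ)/sin δ ≈ 0.791, b = sin(fδ)/sin δ ≈ 0.791.
p = a·p₁ + b·p₂ ≈ (0.557, 0.817, -0.150); φ = arcsin(p_z) ≈ -8.63°, λ = atan2(p_y, p_x) ≈ 55.71°.

≈ lat -8.6°, lon 55.7°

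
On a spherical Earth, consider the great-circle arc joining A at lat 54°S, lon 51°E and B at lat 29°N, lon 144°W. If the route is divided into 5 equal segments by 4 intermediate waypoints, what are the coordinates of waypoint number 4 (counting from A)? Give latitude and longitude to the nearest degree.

≈ lat 0°N, lon 154°W

Convert each endpoint to a unit vector on the sphere (x = cos φ cos λ, y = cos φ sin λ, z = sin φ).
The central angle between the endpoints is δ = arccos(p₁·p₂) ≈ 2.665 rad (152.7°).
Interpolate at f = 4/5 with slerp weights a = sin((1−f)δ)/sin δ ≈ 1.109, b = sin(fδ)/sin δ ≈ 1.847.
p = a·p₁ + b·p₂ ≈ (-0.897, -0.443, -0.002); φ = arcsin(p_z) ≈ -0.10°, λ = atan2(p_y, p_x) ≈ -153.71°.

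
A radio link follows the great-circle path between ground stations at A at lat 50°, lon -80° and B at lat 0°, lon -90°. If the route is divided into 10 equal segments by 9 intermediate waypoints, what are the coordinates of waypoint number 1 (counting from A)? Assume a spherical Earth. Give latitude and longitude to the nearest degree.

Write both endpoints as unit vectors p₁, p₂ with components (cos φ cos λ, cos φ sin λ, sin φ).
The central angle between the endpoints is δ = arccos(p₁·p₂) ≈ 0.885 rad (50.7°).
Interpolate at f = 1/10 with slerp weights a = sin((1−f)δ)/sin δ ≈ 0.924, b = sin(fδ)/sin δ ≈ 0.114.
p = a·p₁ + b·p₂ ≈ (0.103, -0.699, 0.708); φ = arcsin(p_z) ≈ 45.04°, λ = atan2(p_y, p_x) ≈ -81.61°.

≈ lat 45°, lon -82°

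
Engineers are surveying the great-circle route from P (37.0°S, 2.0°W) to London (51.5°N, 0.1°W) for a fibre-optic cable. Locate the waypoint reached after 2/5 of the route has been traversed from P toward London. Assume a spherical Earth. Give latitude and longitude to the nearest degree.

Write both endpoints as unit vectors p₁, p₂ with components (cos φ cos λ, cos φ sin λ, sin φ).
The central angle between the endpoints is δ = arccos(p₁·p₂) ≈ 1.545 rad (88.5°).
Interpolate at f = 2/5 with slerp weights a = sin((1−f)δ)/sin δ ≈ 0.800, b = sin(fδ)/sin δ ≈ 0.580.
p = a·p₁ + b·p₂ ≈ (0.999, -0.023, -0.028); φ = arcsin(p_z) ≈ -1.60°, λ = atan2(p_y, p_x) ≈ -1.31°.

≈ (2°S, 1°W)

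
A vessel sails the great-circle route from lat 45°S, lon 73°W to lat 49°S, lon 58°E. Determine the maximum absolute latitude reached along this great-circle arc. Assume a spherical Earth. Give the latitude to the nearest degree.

The great circle lies in the plane with unit normal n̂ = (p₁ × p₂)/|p₁ × p₂|.
Here n̂_z ≈ +0.360; the vertex latitude is φ_max = arccos|n̂_z| ≈ 68.9°.
Check via Clairaut: cos φ_max = |cos φ₁| · sin C = cos(45.0°)·sin(149.4°) ≈ 0.360, again giving ≈ 68.9°.

≈ 69°S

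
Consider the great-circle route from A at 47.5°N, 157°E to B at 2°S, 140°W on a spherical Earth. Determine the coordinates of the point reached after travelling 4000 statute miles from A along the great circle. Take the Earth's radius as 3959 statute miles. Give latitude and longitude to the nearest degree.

Convert each endpoint to a unit vector on the sphere (x = cos φ cos λ, y = cos φ sin λ, z = sin φ).
The central angle between the endpoints is δ = arccos(p₁·p₂) ≈ 1.286 rad (73.7°). The total great-circle distance is δ·R ≈ 1.286 × 3959 ≈ 5092 mi, so the target fraction is f = 4000/5092 ≈ 0.786.
Interpolate at f ≈ 0.786 with slerp weights a = sin((1−f)δ)/sin δ ≈ 0.284, b = sin(fδ)/sin δ ≈ 0.883.
p = a·p₁ + b·p₂ ≈ (-0.852, -0.492, 0.178); φ = arcsin(p_z) ≈ 10.28°, λ = atan2(p_y, p_x) ≈ -150.00°.

≈ 10°N, 150°W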